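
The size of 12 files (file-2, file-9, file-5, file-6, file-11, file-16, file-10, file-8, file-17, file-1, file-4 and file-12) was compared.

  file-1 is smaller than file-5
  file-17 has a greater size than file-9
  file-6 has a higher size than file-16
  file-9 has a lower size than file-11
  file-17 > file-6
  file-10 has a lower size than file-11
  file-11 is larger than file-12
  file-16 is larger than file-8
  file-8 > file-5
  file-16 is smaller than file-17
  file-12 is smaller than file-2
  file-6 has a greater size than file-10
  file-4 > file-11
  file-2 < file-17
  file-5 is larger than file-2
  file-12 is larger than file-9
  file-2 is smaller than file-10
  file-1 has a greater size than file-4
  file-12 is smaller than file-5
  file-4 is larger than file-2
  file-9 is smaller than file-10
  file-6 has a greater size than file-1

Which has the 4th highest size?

Piecing the relations together gives one ordering: file-9 < file-12 < file-2 < file-10 < file-11 < file-4 < file-1 < file-5 < file-8 < file-16 < file-6 < file-17.
The 4th largest is file-8.

file-8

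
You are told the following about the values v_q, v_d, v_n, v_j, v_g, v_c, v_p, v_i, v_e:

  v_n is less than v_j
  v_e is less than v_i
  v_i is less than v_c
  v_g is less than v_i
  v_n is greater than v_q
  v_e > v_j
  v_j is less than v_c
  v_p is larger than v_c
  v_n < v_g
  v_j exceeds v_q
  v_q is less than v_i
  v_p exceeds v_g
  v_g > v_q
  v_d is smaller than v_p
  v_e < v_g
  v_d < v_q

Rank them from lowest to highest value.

Each adjacent pair is fixed by a given relation: v_d < v_q; v_q < v_n; v_n < v_j; v_j < v_e; v_e < v_g; v_g < v_i; v_i < v_c; v_c < v_p. Chaining them end to end gives the full order.

v_d < v_q < v_n < v_j < v_e < v_g < v_i < v_c < v_p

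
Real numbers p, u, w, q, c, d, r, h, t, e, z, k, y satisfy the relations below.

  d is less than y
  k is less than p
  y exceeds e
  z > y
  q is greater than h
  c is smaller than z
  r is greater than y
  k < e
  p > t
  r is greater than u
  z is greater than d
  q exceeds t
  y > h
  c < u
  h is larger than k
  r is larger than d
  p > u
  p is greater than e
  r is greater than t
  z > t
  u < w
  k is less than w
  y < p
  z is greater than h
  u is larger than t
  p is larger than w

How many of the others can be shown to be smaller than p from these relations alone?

The elements the relations force below p are c, t, k, d, h, e, y, u, w — no chain reaches any other.
That is 9.

9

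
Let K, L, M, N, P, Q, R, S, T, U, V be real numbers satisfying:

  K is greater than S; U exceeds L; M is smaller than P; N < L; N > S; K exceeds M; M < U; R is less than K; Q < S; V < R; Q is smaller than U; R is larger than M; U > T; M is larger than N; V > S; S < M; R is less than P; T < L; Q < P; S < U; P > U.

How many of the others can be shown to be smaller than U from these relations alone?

Directly below U: Q, S, T, M, L.
One step further: N (6 so far).
Nothing else is reachable below U; 6 in all.

6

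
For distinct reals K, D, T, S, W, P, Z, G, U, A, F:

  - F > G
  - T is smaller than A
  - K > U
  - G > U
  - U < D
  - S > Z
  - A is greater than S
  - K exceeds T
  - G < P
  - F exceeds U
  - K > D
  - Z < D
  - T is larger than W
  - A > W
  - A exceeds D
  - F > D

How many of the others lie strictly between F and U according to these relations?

The relations place U below F. An element lies strictly between them when it is forced above U and also forced below F.
Above U: {D, G, A, P, K}. Below F: {Z, D, G}.
Intersection: {D, G} — 2.

2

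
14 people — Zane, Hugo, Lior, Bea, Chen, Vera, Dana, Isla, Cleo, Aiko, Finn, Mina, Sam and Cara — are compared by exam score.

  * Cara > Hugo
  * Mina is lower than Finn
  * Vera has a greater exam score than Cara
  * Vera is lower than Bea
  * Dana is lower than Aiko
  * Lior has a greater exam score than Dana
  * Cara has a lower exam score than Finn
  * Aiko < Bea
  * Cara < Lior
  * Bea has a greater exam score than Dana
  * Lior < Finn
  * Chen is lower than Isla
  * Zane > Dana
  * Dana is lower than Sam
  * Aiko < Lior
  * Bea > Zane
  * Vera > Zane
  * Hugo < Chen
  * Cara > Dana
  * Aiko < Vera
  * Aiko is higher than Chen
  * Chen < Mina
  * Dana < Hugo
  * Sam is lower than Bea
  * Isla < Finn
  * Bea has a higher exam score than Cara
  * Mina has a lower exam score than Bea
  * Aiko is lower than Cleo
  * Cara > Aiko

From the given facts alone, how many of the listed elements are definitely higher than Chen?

Directly above Chen: Aiko, Isla, Mina.
One step further: Cara, Vera, Lior, Finn, Cleo, Bea (9 so far).
No other element is forced above Chen by the given relations, so the count is 9.

9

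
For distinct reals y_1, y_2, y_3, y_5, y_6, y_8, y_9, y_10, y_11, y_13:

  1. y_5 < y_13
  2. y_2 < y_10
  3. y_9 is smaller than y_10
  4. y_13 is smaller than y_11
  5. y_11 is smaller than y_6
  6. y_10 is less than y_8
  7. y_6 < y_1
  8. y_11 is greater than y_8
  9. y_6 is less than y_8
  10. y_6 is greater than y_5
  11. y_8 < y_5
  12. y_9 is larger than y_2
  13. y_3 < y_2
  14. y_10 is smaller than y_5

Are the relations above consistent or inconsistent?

inconsistent

We have y_6 < y_8 stated directly, yet also y_8 < y_5 < y_13 < y_11 < y_6 by chaining the others — so y_8 < y_6. Contradiction.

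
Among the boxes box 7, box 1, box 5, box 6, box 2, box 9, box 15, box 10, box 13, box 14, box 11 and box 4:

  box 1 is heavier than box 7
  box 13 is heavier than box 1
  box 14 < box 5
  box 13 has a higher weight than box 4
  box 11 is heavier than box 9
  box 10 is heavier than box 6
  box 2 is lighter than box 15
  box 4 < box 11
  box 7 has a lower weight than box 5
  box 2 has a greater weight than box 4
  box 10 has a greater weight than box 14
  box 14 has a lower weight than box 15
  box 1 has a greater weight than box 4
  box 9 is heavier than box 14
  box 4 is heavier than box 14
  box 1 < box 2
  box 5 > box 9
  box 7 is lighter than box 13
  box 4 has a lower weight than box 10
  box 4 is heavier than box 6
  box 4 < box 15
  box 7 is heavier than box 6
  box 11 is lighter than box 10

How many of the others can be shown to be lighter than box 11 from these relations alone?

4

From box 11 the given relations immediately reach box 4, box 9.
From those, box 6, box 14 — 4 in total.
No other element is forced below box 11 by the given relations, so the count is 4.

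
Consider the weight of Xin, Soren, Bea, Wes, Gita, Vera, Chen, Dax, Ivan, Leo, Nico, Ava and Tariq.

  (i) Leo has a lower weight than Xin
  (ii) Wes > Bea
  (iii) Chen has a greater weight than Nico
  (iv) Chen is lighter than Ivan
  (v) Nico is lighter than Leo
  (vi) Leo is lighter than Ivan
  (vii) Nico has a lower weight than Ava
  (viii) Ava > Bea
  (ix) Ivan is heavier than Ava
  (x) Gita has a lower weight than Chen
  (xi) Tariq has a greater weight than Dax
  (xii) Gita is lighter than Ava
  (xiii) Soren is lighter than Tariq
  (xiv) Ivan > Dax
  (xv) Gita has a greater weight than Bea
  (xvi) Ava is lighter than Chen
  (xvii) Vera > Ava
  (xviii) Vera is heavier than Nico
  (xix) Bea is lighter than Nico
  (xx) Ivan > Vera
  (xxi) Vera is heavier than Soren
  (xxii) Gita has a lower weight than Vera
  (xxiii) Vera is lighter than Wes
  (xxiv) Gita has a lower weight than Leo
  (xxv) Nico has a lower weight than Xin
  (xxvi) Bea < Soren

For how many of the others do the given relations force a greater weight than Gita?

From Gita the given relations immediately reach Ava, Chen, Vera, Leo.
From those, Wes, Ivan, Xin — 7 in total.
Nothing else is reachable above Gita; 7 in all.

7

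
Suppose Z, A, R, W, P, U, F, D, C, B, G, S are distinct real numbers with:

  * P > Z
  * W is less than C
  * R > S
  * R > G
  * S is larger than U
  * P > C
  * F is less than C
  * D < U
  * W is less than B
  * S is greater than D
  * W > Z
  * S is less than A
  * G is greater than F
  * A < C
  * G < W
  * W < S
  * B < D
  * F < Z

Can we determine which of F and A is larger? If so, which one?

F < Z and Z < W give F < W.
Then W < B extends the chain to B.
Then B < D extends the chain to D.
With D < U: F < Z < W < B < D < U.
With U < S: F < Z < W < B < D < U < S.
Then S < A extends the chain to A.
So A is larger.

A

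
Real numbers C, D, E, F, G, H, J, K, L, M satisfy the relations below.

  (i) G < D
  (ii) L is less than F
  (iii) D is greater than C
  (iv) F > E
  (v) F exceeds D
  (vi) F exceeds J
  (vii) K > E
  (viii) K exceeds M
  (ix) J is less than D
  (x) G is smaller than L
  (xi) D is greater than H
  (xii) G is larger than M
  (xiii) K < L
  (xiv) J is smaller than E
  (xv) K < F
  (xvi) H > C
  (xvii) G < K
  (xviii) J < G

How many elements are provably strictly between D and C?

1

The relations place C below D. An element lies strictly between them when it is forced above C and also forced below D.
Above C: {H, F}. Below D: {J, M, G, H}.
Intersection: {H} — 1.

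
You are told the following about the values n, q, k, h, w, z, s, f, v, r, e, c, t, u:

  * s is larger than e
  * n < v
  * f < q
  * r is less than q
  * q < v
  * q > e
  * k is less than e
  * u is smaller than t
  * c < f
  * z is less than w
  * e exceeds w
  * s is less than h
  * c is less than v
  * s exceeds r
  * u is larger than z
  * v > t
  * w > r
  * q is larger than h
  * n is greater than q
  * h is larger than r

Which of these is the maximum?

v

z is not greatest since z < w; r is not greatest since r < w; c is not greatest since c < v; u is not greatest since u < t; k is not greatest since k < e; w is not greatest since w < e; f is not greatest since f < q; e is not greatest since e < q; s is not greatest since s < h; t is not greatest since t < v; h is not greatest since h < q; q is not greatest since q < v; n is not greatest since n < v.
Only v has nothing above it, so v is the maximum.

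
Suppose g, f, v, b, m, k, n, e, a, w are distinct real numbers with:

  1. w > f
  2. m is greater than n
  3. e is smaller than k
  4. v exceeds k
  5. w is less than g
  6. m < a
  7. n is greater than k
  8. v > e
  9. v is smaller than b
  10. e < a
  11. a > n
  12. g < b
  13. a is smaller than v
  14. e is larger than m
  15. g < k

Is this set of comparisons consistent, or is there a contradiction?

inconsistent

Chaining the given relations yields k < n < m < e, so k < e. But one relation states e < k. These cannot both hold.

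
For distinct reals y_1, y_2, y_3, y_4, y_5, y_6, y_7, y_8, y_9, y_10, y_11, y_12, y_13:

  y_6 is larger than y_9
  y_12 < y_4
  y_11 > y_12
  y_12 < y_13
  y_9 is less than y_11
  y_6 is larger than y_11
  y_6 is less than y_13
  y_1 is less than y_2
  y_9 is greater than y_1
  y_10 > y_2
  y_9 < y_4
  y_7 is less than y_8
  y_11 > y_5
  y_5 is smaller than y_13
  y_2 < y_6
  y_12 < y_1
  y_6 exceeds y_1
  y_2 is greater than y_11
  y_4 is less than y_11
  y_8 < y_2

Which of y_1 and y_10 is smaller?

y_1

y_1 < y_9 and y_9 < y_4 give y_1 < y_4.
Then y_4 < y_11 extends the chain to y_11.
Then y_11 < y_2 extends the chain to y_2.
Then y_2 < y_10 extends the chain to y_10.
So y_1 < y_10; y_1 is the smaller of the two.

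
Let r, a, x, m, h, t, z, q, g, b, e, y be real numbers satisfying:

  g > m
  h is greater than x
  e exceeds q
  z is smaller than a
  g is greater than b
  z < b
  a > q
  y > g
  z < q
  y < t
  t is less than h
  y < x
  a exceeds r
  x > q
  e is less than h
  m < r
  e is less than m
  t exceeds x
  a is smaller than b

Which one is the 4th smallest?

m

The consecutive relations fix a unique order: z < q < e < m < r < a < b < g < y < x < t < h.
Counting 4 from the smallest end gives m.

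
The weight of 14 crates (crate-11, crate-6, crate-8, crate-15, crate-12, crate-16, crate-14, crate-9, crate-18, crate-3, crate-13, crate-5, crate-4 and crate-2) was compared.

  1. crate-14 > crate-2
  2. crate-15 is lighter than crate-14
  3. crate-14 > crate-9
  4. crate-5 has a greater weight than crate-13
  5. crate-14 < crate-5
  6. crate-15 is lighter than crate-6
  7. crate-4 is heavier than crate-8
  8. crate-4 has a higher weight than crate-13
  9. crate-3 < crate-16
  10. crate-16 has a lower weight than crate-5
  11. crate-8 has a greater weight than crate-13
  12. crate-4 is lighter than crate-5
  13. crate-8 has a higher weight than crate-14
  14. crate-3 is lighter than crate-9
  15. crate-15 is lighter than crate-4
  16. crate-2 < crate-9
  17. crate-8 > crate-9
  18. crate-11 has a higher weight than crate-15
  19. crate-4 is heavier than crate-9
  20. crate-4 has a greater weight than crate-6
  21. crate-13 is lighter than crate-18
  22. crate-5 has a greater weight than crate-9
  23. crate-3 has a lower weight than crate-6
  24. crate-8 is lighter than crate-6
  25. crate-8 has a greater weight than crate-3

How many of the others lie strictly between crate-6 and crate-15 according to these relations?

2

Chaining upward from crate-15 reaches: crate-11, crate-14, crate-8, crate-4, crate-5.
Chaining downward from crate-6 reaches: crate-3, crate-2, crate-9, crate-13, crate-14, crate-8.
Strictly between crate-15 and crate-6 are those in both lists: crate-14, crate-8 — 2 elements.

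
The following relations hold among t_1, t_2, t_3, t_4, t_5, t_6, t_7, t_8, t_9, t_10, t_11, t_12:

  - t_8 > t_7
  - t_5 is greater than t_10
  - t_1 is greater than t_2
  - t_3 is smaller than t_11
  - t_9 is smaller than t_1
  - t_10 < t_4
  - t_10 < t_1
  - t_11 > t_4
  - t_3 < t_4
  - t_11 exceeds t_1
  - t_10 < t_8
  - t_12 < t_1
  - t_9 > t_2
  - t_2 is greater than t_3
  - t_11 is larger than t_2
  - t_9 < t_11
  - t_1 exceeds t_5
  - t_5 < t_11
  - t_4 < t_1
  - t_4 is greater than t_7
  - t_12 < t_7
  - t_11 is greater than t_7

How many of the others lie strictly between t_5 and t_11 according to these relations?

Chaining upward from t_5 reaches: t_1.
Chaining downward from t_11 reaches: t_10, t_3, t_12, t_2, t_7, t_4, t_9, t_1.
Strictly between t_5 and t_11 are those in both lists: t_1 — 1 element.

1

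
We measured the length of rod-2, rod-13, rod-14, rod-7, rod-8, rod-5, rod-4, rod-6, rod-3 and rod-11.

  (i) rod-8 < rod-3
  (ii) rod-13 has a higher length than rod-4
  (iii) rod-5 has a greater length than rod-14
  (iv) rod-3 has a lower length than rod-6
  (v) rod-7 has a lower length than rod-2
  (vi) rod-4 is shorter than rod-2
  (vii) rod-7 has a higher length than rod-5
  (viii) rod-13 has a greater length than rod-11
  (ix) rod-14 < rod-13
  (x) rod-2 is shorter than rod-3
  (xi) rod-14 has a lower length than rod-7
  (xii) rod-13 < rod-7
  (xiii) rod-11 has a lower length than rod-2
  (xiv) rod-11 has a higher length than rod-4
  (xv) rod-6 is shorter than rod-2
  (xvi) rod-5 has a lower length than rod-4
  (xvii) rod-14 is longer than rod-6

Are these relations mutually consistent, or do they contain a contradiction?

inconsistent

We have rod-2 < rod-3 stated directly, yet also rod-3 < rod-6 < rod-14 < rod-5 < rod-4 < rod-11 < rod-13 < rod-7 < rod-2 by chaining the others — so rod-3 < rod-2. Contradiction.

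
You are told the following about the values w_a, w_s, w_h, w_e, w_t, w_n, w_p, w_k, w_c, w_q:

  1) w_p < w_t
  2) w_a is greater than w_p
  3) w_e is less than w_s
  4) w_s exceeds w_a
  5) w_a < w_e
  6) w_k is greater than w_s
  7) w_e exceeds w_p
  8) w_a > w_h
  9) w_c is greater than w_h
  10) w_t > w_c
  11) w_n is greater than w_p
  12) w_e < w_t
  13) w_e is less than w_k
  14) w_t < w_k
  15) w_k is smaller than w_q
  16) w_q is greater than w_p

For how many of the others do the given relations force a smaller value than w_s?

The elements the relations force below w_s are w_h, w_p, w_a, w_e — no chain reaches any other.
That is 4.

4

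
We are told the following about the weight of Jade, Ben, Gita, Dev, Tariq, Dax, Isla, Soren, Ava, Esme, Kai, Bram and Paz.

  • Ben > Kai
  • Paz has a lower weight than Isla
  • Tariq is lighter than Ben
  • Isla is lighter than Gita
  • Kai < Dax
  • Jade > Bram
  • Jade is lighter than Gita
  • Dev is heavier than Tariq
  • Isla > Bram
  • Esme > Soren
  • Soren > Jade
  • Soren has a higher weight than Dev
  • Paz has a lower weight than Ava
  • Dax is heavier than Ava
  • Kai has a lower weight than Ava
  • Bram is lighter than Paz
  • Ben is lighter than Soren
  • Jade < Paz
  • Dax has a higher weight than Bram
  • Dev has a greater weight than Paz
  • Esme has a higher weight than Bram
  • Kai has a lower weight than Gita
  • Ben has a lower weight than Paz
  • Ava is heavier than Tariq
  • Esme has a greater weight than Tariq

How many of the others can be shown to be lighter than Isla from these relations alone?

6

The elements the relations force below Isla are Kai, Tariq, Ben, Bram, Jade, Paz — no chain reaches any other.
That is 6.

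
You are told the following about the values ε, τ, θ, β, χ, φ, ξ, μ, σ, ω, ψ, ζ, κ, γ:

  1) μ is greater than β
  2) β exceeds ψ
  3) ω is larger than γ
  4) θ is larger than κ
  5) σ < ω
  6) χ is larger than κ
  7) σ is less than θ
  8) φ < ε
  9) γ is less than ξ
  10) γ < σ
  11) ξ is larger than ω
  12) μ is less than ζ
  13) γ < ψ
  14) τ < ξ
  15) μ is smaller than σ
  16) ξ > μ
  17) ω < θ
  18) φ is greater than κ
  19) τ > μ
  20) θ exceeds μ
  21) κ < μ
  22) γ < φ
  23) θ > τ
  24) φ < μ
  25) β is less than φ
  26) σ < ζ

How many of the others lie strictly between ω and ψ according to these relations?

4

Chaining upward from ψ reaches: β, φ, μ, σ, τ, ζ, θ, ε, ξ.
Chaining downward from ω reaches: κ, γ, β, φ, μ, σ.
Strictly between ψ and ω are those in both lists: β, φ, μ, σ — 4 elements.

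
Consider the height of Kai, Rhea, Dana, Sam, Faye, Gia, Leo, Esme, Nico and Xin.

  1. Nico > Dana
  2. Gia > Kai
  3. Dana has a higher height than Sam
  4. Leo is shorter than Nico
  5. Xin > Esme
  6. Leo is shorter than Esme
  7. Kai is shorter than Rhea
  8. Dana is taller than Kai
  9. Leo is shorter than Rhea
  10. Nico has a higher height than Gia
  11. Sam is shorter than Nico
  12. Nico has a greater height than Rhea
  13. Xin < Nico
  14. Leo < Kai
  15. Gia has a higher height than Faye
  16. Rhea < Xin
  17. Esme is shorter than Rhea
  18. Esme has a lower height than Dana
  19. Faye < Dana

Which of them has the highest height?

Chaining downward from Nico: directly below it, Sam, Leo, Gia, Rhea, Xin, Dana; then Kai, Esme, Faye.
That covers every other element, and nothing is given above Nico, so Nico is the highest height.

Nico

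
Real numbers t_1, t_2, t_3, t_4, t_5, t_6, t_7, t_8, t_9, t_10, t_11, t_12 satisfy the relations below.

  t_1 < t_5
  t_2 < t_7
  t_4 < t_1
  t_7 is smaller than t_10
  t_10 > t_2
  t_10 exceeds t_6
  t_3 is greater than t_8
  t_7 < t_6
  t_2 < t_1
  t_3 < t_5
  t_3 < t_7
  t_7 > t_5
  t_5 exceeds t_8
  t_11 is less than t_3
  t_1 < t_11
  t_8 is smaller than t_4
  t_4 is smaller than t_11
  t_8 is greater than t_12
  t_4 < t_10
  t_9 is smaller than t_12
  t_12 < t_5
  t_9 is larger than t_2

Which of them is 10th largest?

t_12

Piecing the relations together gives one ordering: t_2 < t_9 < t_12 < t_8 < t_4 < t_1 < t_11 < t_3 < t_5 < t_7 < t_6 < t_10.
The 10th largest is t_12.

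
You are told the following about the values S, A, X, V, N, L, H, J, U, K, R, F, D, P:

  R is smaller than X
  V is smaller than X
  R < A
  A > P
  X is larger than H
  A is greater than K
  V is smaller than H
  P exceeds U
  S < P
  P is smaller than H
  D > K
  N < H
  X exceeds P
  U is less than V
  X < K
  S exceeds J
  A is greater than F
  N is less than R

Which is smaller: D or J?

J < S and S < P give J < P.
With P < H: J < S < P < H.
Then H < X extends the chain to X.
Then X < K extends the chain to K.
Then K < D extends the chain to D.
So J < D; J is the smaller of the two.

J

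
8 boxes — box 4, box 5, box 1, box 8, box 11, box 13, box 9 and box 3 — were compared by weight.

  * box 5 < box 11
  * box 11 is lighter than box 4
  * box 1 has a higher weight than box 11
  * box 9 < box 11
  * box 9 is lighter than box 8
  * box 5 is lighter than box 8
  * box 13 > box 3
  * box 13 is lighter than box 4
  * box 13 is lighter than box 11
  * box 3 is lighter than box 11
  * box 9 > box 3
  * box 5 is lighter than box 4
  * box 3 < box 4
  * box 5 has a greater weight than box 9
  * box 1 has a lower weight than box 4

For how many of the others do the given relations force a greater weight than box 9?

The elements the relations force above box 9 are box 5, box 11, box 1, box 8, box 4 — no chain reaches any other.
That is 5.

5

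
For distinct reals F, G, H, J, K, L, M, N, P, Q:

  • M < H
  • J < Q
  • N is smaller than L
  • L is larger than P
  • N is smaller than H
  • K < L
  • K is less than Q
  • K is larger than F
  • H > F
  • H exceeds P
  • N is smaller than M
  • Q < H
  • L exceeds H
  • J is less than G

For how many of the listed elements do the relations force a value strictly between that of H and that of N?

Chaining upward from N reaches: M, L.
Chaining downward from H reaches: P, J, M, F, K, Q.
Strictly between N and H are those in both lists: M — 1 element.

1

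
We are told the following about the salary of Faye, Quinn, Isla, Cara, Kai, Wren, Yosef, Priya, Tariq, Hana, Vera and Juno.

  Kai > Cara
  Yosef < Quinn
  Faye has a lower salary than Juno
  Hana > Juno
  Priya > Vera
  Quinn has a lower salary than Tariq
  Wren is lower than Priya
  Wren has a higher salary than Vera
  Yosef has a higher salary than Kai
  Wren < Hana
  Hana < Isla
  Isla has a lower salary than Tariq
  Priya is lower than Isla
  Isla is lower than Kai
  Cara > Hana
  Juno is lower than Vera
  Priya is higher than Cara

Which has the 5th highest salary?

The consecutive relations fix a unique order: Faye < Juno < Vera < Wren < Hana < Cara < Priya < Isla < Kai < Yosef < Quinn < Tariq.
Counting 5 from the largest end gives Isla.

Isla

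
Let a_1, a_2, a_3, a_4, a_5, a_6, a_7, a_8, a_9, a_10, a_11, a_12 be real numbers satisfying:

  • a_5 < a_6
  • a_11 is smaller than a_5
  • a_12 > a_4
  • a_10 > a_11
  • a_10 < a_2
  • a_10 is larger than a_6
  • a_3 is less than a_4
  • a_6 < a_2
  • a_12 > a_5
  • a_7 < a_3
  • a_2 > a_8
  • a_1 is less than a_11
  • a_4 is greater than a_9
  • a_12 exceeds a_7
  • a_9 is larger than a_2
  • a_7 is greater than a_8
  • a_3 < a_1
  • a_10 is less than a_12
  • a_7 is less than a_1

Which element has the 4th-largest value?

Chaining the given pairs: a_8 < a_7 < a_3 < a_1 < a_11 < a_5 < a_6 < a_10 < a_2 < a_9 < a_4 < a_12.
The 4th largest is a_2.

a_2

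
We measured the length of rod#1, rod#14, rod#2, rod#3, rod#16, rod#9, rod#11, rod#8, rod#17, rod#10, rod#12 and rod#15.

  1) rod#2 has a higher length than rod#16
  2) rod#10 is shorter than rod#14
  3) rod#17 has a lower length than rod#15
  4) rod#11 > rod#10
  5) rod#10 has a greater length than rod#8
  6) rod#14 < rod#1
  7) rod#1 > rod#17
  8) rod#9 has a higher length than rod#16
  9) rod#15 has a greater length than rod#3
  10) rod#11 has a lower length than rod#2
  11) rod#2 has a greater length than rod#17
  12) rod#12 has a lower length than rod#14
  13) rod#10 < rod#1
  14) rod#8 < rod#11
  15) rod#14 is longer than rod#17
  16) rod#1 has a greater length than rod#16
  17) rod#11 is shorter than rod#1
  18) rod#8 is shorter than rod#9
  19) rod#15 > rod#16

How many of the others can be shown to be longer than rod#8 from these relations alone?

6

Directly above rod#8: rod#10, rod#11, rod#9.
One step further: rod#2, rod#14, rod#1 (6 so far).
Nothing else is reachable above rod#8; 6 in all.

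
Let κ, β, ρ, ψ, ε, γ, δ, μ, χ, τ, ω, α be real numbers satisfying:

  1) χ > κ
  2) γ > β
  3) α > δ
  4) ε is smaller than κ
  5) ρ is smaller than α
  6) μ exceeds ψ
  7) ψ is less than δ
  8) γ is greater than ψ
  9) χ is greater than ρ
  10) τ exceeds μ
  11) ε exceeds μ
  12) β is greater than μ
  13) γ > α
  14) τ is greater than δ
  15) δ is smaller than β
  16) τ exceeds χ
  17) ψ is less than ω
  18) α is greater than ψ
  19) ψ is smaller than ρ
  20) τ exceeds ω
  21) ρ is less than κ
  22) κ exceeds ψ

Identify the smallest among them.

μ is not least since ψ < μ; δ is not least since ψ < δ; ε is not least since μ < ε; β is not least since δ < β; ρ is not least since ψ < ρ; α is not least since ρ < α; κ is not least since ε < κ; χ is not least since ρ < χ; γ is not least since β < γ; ω is not least since ψ < ω; τ is not least since δ < τ.
Only ψ has nothing below it, so ψ is the smallest.

ψ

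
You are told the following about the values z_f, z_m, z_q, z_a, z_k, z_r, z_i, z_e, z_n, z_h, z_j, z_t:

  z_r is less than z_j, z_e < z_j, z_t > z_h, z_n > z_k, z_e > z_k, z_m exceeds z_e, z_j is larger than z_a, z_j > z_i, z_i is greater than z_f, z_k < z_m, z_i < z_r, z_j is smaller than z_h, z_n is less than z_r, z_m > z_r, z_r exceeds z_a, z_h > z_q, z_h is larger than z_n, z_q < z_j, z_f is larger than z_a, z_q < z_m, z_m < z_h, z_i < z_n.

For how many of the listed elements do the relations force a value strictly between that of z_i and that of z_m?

2

Chaining upward from z_i reaches: z_n, z_r, z_j, z_h, z_t.
Chaining downward from z_m reaches: z_a, z_f, z_k, z_n, z_e, z_r, z_q.
Strictly between z_i and z_m are those in both lists: z_n, z_r — 2 elements.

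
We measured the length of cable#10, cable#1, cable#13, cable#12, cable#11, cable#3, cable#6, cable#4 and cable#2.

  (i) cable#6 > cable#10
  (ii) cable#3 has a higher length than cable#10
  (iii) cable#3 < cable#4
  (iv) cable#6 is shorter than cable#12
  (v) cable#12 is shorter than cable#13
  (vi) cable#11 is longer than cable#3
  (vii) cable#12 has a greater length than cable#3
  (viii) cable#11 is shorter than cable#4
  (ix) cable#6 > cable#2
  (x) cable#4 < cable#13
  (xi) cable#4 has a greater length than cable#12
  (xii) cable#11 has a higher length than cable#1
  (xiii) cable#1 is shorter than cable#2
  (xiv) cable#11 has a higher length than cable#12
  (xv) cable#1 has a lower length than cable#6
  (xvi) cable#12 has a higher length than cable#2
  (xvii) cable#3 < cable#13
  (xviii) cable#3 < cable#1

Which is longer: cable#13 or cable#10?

Link the given pairs in sequence: cable#10 < cable#3; cable#3 < cable#1; cable#1 < cable#2; cable#2 < cable#6; cable#6 < cable#12; cable#12 < cable#11; cable#11 < cable#4; cable#4 < cable#13.
Chaining these gives cable#10 < cable#3 < cable#1 < cable#2 < cable#6 < cable#12 < cable#11 < cable#4 < cable#13.
So cable#10 < cable#13; cable#13 is the longer of the two.

cable#13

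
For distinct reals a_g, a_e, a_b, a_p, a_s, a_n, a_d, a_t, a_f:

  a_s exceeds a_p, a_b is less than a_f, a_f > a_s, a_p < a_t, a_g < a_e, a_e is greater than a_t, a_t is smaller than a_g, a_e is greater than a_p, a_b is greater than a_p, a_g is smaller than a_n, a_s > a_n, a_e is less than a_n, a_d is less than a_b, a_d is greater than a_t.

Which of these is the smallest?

a_t is not least since a_p < a_t; a_g is not least since a_t < a_g; a_e is not least since a_p < a_e; a_n is not least since a_g < a_n; a_d is not least since a_t < a_d; a_s is not least since a_n < a_s; a_b is not least since a_p < a_b; a_f is not least since a_s < a_f.
Only a_p has nothing below it, so a_p is the smallest.

a_p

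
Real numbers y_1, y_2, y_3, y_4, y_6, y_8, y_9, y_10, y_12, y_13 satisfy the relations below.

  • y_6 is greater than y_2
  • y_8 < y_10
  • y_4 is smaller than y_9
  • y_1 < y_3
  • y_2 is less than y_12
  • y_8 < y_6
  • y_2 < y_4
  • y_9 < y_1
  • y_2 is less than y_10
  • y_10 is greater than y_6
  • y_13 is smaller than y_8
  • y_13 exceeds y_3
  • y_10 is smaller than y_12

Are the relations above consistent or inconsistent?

Every relation is compatible with y_2 < y_4 < y_9 < y_1 < y_3 < y_13 < y_8 < y_6 < y_10 < y_12; the set is consistent.

consistent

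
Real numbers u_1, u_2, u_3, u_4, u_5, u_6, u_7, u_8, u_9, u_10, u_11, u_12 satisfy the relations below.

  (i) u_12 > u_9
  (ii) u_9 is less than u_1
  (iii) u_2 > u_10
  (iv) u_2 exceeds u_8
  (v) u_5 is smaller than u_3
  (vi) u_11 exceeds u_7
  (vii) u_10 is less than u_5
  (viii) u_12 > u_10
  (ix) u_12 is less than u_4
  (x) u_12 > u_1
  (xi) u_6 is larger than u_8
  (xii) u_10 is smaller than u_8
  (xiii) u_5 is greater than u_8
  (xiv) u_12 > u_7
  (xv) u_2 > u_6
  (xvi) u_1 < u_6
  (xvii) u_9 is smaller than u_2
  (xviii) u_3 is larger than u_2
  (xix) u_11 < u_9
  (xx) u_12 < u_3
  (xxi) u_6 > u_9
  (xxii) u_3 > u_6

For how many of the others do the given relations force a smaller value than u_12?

5

The elements the relations force below u_12 are u_7, u_10, u_11, u_9, u_1 — no chain reaches any other.
That is 5.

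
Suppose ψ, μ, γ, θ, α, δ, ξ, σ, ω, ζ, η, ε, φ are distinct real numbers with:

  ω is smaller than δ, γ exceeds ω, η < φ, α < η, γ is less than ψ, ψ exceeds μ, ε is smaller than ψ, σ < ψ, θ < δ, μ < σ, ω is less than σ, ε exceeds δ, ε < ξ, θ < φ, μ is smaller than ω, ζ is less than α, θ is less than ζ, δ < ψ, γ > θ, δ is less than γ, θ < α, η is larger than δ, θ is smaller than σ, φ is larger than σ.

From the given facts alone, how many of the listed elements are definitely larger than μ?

Directly above μ: ω, σ, ψ.
One step further: δ, γ, φ (6 so far).
One step further: ε, η (8 so far).
One step further: ξ (9 so far).
No other element is forced above μ by the given relations, so the count is 9.

9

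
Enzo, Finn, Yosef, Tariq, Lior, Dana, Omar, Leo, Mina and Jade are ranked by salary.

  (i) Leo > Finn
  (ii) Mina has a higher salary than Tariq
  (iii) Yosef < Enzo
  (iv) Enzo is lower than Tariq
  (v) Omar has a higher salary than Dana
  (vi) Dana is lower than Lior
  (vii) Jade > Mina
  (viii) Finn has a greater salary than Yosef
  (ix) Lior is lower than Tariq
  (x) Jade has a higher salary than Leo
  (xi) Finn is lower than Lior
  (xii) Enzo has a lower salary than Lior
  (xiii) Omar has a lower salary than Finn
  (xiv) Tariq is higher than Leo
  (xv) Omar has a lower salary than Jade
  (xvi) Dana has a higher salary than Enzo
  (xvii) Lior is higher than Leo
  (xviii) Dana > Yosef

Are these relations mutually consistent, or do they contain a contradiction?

consistent

The single ordering Yosef < Enzo < Dana < Omar < Finn < Leo < Lior < Tariq < Mina < Jade satisfies every listed relation, so no contradiction arises.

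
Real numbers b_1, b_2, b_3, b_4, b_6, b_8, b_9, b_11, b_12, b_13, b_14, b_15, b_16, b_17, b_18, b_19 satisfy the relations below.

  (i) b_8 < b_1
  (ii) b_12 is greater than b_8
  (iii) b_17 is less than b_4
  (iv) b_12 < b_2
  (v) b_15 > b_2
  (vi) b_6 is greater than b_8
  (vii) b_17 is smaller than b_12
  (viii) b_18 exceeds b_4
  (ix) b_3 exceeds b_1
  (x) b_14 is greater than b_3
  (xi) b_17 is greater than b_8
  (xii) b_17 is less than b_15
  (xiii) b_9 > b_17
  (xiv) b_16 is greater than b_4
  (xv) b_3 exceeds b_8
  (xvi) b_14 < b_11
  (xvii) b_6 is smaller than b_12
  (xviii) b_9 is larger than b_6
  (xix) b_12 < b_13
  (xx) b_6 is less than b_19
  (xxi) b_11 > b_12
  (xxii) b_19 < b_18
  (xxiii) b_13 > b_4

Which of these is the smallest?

b_8

Chaining upward from b_8: directly above it, b_6, b_1, b_17, b_3, b_12; then b_19, b_4, b_2, b_15, b_14, b_9, b_13, b_11; then b_18, b_16.
That covers every other element, and nothing is given below b_8, so b_8 is the smallest.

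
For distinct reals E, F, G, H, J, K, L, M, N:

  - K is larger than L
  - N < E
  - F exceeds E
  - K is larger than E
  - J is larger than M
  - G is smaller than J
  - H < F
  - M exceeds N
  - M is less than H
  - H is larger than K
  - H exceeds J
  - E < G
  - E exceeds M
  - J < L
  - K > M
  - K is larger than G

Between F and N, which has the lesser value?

N

Following the relations from N: N < M < E < G < J < L < K < H < F.
So N < F; N is the smaller of the two.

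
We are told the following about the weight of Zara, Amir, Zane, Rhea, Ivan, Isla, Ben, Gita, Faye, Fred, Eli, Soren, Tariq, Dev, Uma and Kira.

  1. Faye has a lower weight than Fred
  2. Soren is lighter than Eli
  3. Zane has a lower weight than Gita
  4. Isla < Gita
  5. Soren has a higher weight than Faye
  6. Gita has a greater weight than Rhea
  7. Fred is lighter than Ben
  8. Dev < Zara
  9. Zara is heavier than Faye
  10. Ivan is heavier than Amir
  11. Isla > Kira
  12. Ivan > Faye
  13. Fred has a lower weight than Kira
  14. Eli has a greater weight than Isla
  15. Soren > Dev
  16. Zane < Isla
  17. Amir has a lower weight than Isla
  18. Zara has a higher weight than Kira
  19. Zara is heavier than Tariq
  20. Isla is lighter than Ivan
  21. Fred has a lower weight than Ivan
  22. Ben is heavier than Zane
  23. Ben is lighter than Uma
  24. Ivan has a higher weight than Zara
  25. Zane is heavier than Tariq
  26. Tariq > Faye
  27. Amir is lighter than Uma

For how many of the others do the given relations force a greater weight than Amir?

5

From Amir the given relations immediately reach Isla, Ivan, Uma.
From those, Eli, Gita — 5 in total.
No other element is forced above Amir by the given relations, so the count is 5.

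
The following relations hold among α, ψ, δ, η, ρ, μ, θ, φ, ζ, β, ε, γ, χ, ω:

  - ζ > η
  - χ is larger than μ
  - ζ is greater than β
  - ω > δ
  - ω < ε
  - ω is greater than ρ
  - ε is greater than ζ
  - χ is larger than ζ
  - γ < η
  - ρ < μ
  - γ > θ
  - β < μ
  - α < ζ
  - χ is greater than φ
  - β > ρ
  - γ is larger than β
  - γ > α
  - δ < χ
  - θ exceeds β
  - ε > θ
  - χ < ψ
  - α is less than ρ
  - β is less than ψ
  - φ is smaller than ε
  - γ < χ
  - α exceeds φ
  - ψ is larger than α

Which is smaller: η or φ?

φ < α and α < ρ give φ < ρ.
Then ρ < β extends the chain to β.
Then β < θ extends the chain to θ.
Then θ < γ extends the chain to γ.
With γ < η: φ < α < ρ < β < θ < γ < η.
So φ < η; φ is the smaller of the two.

φ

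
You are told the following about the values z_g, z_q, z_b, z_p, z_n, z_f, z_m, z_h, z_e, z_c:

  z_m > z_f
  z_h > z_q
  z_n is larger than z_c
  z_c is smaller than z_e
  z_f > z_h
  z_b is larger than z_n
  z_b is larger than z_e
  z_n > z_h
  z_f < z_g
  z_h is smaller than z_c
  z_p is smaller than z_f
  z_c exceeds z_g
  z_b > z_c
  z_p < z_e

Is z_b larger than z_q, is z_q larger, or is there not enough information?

The relevant relations are z_q < z_h; z_h < z_f; z_f < z_g; z_g < z_c; z_c < z_e; z_e < z_b.
Together: z_q < z_h < z_f < z_g < z_c < z_e < z_b.
So z_b is larger.

z_b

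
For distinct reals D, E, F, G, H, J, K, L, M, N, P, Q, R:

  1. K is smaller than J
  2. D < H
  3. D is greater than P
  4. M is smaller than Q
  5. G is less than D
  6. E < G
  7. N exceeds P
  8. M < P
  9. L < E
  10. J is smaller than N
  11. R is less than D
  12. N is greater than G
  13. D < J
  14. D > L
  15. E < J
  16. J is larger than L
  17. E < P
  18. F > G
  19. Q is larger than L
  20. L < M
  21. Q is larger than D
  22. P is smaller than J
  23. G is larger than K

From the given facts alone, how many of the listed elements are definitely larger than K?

The elements the relations force above K are G, D, F, H, Q, J, N — no chain reaches any other.
That is 7.

7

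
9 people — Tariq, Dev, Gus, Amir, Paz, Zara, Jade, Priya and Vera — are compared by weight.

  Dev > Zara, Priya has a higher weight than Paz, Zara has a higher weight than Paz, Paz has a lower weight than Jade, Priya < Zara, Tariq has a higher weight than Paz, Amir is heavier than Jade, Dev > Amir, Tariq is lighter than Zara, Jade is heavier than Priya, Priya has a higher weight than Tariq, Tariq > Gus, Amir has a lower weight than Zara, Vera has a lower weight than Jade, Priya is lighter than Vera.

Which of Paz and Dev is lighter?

Following the relations from Paz: Paz < Tariq < Priya < Vera < Jade < Amir < Dev.
So Paz < Dev; Paz is the lighter of the two.

Paz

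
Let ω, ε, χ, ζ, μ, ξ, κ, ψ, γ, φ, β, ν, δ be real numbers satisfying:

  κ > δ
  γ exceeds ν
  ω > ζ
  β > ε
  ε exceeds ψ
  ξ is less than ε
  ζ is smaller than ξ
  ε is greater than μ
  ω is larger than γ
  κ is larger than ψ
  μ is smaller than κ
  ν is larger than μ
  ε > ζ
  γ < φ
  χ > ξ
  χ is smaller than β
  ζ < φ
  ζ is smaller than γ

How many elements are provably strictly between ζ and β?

The relations place ζ below β. An element lies strictly between them when it is forced above ζ and also forced below β.
Above ζ: {γ, ξ, ε, χ, ω, φ}. Below β: {μ, ξ, ψ, ε, χ}.
Intersection: {ξ, ε, χ} — 3.

3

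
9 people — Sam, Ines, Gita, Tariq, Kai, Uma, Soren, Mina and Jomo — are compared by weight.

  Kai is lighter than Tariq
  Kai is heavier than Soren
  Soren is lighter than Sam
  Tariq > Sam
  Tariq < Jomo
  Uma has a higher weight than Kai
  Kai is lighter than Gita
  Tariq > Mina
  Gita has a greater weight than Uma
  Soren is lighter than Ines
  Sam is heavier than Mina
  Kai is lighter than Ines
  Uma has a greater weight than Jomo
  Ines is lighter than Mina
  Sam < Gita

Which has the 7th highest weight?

Piecing the relations together gives one ordering: Soren < Kai < Ines < Mina < Sam < Tariq < Jomo < Uma < Gita.
Counting 7 from the largest end gives Ines.

Ines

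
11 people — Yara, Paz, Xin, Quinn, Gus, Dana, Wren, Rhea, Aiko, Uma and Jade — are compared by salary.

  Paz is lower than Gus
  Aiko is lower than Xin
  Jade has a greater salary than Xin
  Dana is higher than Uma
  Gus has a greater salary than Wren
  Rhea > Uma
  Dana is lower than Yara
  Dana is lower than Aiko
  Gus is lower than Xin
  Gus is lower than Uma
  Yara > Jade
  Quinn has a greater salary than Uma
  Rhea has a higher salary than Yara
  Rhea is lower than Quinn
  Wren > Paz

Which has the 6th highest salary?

Aiko

Chaining the given pairs: Paz < Wren < Gus < Uma < Dana < Aiko < Xin < Jade < Yara < Rhea < Quinn.
Counting 6 from the largest end gives Aiko.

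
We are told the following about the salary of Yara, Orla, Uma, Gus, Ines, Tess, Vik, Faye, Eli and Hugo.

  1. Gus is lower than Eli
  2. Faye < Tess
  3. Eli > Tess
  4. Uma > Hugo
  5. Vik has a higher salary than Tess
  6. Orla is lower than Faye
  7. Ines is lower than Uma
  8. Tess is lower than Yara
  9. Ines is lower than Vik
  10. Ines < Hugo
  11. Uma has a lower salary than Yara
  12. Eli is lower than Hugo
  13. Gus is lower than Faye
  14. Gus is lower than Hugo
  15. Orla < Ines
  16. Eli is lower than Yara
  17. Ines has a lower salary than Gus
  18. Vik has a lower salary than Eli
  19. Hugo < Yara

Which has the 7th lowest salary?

Eli

The consecutive relations fix a unique order: Orla < Ines < Gus < Faye < Tess < Vik < Eli < Hugo < Uma < Yara.
The 7th smallest is Eli.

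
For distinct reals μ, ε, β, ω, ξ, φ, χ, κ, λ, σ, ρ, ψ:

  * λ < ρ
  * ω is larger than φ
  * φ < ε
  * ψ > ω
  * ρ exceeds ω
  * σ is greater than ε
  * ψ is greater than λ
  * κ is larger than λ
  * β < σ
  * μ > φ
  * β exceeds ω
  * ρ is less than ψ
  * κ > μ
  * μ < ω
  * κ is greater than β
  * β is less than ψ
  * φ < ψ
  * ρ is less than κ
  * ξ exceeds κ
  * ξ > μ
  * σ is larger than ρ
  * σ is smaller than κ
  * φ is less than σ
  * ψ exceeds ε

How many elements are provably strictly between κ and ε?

The relations place ε below κ. An element lies strictly between them when it is forced above ε and also forced below κ.
Above ε: {σ, ξ, ψ}. Below κ: {λ, φ, μ, ω, ρ, β, σ}.
Intersection: {σ} — 1.

1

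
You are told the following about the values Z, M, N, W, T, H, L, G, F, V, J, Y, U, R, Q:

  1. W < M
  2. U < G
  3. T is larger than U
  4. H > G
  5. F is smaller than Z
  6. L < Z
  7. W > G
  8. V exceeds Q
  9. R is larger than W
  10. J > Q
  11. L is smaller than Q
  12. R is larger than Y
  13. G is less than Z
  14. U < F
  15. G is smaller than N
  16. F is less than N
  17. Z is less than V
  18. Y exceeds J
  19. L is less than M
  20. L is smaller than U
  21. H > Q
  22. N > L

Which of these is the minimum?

L

Chaining upward from L: directly above it, U, Q, N, M, Z; then F, T, J, G, H, V; then Y, W; then R.
That covers every other element, and nothing is given below L, so L is the minimum.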